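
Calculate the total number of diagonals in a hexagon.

Each of the 6 vertices connects to 3 non-adjacent vertices via diagonals.
Total connections = 6 × 3 = 18, but each diagonal is counted twice.
Number of diagonals = 18 / 2 = 9.

9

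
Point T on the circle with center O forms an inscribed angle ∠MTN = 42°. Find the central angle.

By the inscribed angle theorem, the central angle is twice the inscribed angle.
Central angle = 2 × 42° = 84°

84°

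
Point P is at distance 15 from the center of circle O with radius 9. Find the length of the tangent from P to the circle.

tangent = √(d² - r²) = √(15² - 9²) = √(225 - 81) = √144 = 12

12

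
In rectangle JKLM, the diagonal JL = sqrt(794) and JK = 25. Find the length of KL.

Using the Pythagorean theorem: d^2 = a^2 + b^2
b^2 = d^2 - a^2
b^2 = 794 - 625
b^2 = 169
b = sqrt(169) = 13

13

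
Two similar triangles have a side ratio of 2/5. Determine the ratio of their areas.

Area ratio = (side ratio)^2 = (2/5)^2 = 4:25.

4:25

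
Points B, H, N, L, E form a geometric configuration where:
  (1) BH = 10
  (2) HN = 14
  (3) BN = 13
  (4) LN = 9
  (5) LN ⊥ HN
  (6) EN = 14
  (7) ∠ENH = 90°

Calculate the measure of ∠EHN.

Step 1: By the law of cosines on triangle HNE: HE² = 14² + 14² − 2·14·14·cos(90°) = 392, so HE = 14·√2.
Step 2: By the inverse law of cosines on triangle EHN: cos(∠EHN) = ((14·√2)² + 14² − 14²) / (2·14·√2·14) = 392/554.37 = 0.7071, so ∠EHN = 45°.

Therefore, the measure of angle ∠EHN = 45°.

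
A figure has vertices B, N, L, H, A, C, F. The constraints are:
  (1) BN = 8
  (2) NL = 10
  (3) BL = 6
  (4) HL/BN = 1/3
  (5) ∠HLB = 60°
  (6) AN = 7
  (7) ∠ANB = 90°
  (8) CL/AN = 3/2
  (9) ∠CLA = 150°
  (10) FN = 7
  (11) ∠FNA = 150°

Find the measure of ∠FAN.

Step 1: By the law of cosines on triangle ANF: AF² = 7² + 7² − 2·7·7·cos(150°) = 182.87, so AF ≈ 13.52.
Step 2: By the inverse law of cosines on triangle FAN: cos(∠FAN) = (13.52² + 7² − 7²) / (2·13.52·7) = 182.87/189.32 = 0.9659, so ∠FAN = 15°.

Therefore, the measure of angle ∠FAN = 15°.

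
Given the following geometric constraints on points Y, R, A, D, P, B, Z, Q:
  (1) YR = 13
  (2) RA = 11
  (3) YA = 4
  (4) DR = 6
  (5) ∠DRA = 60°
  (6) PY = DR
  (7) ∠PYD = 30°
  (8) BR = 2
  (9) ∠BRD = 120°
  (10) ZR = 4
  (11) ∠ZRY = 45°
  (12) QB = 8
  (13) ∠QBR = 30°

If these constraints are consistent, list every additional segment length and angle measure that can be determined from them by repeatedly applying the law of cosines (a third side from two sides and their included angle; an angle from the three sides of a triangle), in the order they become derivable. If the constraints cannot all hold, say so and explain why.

The constraints are consistent. Derivable facts, in order:
After 1 step:
- AD = √91
- DB = 2·√13
- RQ ≈ 6.35
- YZ ≈ 10.56
- ∠ARY = 16.66°
- ∠AYR = 52.02°
- ∠RAY = 111.32°
After 2 steps:
- ∠ADR = 87°
- ∠BDR = 13.9°
- ∠BQR = 9.06°
- ∠BRQ = 140.94°
- ∠DAR = 33°
- ∠DBR = 46.1°
- ∠RYZ = 15.54°
- ∠RZY = 119.46°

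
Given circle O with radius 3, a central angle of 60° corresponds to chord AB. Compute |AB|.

Drop a perpendicular from the center to the chord, bisecting both the chord and the central angle.
Each half-chord = r sin(θ/2) = 3 sin(30°).
The full chord = 2 × 3 × sin(30°) = 3.

3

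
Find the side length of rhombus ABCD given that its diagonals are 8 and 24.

The diagonals of a rhombus bisect each other at right angles.
Half-diagonals: 8/2 = 4 and 24/2 = 12
side = sqrt(4^2 + 12^2)
side = sqrt(16 + 144)
side = sqrt(160) = 4*sqrt(10)

4*sqrt(10)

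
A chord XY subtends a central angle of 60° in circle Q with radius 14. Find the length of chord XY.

Chord = 2(14) sin(30°) = 14

14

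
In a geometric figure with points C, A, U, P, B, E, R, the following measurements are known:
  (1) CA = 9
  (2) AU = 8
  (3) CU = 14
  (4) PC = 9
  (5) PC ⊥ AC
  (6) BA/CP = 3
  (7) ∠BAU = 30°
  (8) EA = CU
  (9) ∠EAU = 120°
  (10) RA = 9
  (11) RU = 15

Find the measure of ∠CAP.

Step 1: By the law of cosines on triangle ACP: AP² = 9² + 9² − 2·9·9·cos(90°) = 162, so AP = 9·√2.
Step 2: By the inverse law of cosines on triangle CAP: cos(∠CAP) = (9² + (9·√2)² − 9²) / (2·9·9·√2) = 162/229.1 = 0.7071, so ∠CAP = 45°.

Therefore, the measure of angle ∠CAP = 45°.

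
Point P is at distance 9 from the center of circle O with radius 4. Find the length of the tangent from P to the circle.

The tangent, radius, and line from the external point to the center form a right triangle.
The right angle is where the tangent meets the radius.
By the Pythagorean theorem: tangent² + 4² = 9²
tangent² = 81 - 16 = 65
tangent = sqrt(65)

sqrt(65)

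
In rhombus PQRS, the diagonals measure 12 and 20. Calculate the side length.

In a rhombus, the diagonals bisect each other perpendicularly, creating four congruent right triangles.
Each triangle has legs 6 (half of 12) and 10 (half of 20).
The hypotenuse of each right triangle is a side of the rhombus:
side = sqrt(6^2 + 10^2) = sqrt(136) = 2*sqrt(34)

2*sqrt(34)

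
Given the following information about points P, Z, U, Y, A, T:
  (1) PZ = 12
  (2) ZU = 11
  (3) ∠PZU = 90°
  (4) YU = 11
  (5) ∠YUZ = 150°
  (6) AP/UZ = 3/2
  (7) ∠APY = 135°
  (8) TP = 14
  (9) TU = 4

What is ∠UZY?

Step 1: By the law of cosines on triangle ZUY: ZY² = 11² + 11² − 2·11·11·cos(150°) = 451.58, so ZY ≈ 21.25.
Step 2: By the inverse law of cosines on triangle UZY: cos(∠UZY) = (11² + 21.25² − 11²) / (2·11·21.25) = 451.58/467.51 = 0.9659, so ∠UZY = 15°.

Therefore, the measure of angle ∠UZY = 15°.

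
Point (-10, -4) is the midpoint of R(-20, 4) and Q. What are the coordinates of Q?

Using the midpoint formula: M = ((x1 + x2)/2, (y1 + y2)/2)
We know M = (-10, -4) and R = (-20, 4)
For x: -10 = (-20 + x2)/2, so x2 = 2*-10 - -20 = 0
For y: -4 = (4 + y2)/2, so y2 = 2*-4 - 4 = -12
Q = (0, -12)

(0, -12)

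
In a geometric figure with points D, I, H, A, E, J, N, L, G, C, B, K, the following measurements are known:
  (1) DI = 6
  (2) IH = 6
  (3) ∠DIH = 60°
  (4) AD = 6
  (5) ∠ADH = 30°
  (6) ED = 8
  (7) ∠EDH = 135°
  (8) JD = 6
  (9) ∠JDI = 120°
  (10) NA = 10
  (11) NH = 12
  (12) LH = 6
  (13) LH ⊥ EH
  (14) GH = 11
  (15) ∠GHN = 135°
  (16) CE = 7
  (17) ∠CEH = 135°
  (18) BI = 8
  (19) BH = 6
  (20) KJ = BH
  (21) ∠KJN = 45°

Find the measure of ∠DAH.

Step 1: By the law of cosines on triangle DIH: DH² = 6² + 6² − 2·6·6·cos(60°) = 36, so DH = 6.
Step 2: By the law of cosines on triangle ADH: AH² = 6² + 6² − 2·6·6·cos(30°) = 9.65, so AH ≈ 3.11.
Step 3: By the inverse law of cosines on triangle DAH: cos(∠DAH) = (6² + 3.11² − 6²) / (2·6·3.11) = 9.65/37.27 = 0.2588, so ∠DAH = 75°.

Therefore, the measure of angle ∠DAH = 75°.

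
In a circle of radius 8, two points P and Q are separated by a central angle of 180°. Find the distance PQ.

Drop a perpendicular from the center to the chord, bisecting both the chord and the central angle.
Each half-chord = r sin(θ/2) = 8 sin(90°).
The full chord = 2 × 8 × sin(90°) = 16.

16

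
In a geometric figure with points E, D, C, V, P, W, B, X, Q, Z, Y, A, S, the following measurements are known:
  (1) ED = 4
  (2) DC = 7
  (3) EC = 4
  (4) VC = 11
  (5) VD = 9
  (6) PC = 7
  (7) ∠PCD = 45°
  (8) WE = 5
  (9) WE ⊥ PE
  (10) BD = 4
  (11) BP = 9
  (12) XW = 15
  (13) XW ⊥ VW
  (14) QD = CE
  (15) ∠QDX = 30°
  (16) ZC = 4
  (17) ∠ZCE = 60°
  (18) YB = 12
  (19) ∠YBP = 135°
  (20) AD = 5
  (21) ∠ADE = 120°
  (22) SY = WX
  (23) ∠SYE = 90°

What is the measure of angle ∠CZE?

Step 1: By the law of cosines on triangle ZCE: ZE² = 4² + 4² − 2·4·4·cos(60°) = 16, so ZE = 4.
Step 2: By the inverse law of cosines on triangle CZE: cos(∠CZE) = (4² + 4² − 4²) / (2·4·4) = 16/32 = 0.5, so ∠CZE = 60°.

Therefore, the measure of angle ∠CZE = 60°.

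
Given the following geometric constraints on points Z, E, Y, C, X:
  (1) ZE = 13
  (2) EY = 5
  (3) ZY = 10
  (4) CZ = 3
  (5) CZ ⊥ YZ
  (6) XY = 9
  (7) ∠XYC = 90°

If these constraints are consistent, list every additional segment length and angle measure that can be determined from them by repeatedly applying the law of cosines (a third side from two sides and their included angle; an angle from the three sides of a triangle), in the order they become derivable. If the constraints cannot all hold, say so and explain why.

The constraints are consistent. Derivable facts, in order:
After 1 step:
- YC = √109
- ∠EYZ = 116.1°
- ∠EZY = 20.21°
- ∠YEZ = 43.69°
After 2 steps:
- CX = √190
- ∠CYZ = 16.7°
- ∠YCZ = 73.3°
After 3 steps:
- ∠CXY = 49.24°
- ∠XCY = 40.76°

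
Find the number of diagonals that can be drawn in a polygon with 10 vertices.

Each of the 10 vertices connects to 7 non-adjacent vertices via diagonals.
Total connections = 10 × 7 = 70, but each diagonal is counted twice.
Number of diagonals = 70 / 2 = 35.

35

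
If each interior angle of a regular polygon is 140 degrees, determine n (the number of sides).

Exterior angle = 180 - 140 = 40. n = 360 / 40 = 9.

9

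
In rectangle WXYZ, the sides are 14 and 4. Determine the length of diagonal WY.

A rectangle's diagonal splits it into two right triangles, with the diagonal as the hypotenuse.
By the Pythagorean theorem, d^2 = 14^2 + 4^2 = 212.
Therefore d = sqrt(212) = 2*sqrt(53).

2*sqrt(53)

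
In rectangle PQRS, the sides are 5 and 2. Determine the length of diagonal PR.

Using the Pythagorean theorem:
d² = 5² + 2² = 25 + 4 = 29
d = sqrt(29)

sqrt(29)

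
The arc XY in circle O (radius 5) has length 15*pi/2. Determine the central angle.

θ = 360 × 15*pi/2 / (2π × 5) = 270° (rearranging arc length formula).

270°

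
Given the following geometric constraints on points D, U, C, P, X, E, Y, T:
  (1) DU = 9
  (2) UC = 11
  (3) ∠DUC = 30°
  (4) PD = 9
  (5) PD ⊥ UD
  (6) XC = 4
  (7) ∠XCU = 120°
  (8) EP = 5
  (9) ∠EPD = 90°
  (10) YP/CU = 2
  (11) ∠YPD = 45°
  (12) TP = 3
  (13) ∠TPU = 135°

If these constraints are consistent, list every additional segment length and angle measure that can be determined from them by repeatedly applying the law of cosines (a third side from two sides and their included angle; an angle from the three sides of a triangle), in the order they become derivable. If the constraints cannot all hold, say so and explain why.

The constraints are consistent. Derivable facts, in order:
After 1 step:
- DC ≈ 5.53
- DE = √106
- DY ≈ 16.88
- UP = 9·√2
- UX = √181
After 2 steps:
- UT = 15
- ∠CDU = 95.47°
- ∠CUX = 14.92°
- ∠CXU = 45.08°
- ∠DCU = 54.53°
- ∠DEP = 60.95°
- ∠DPU = 45°
- ∠DUP = 45°
- ∠DYP = 22.15°
- ∠EDP = 29.05°
- ∠PDY = 112.85°
After 3 steps:
- ∠PTU = 36.87°
- ∠PUT = 8.13°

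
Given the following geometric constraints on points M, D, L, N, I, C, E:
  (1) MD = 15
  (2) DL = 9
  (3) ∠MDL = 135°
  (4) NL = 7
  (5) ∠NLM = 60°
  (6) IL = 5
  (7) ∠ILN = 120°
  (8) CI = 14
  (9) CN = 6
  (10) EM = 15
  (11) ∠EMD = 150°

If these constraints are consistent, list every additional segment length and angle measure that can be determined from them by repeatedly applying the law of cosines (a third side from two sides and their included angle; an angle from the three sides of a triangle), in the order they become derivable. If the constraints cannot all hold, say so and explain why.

The constraints are consistent. Derivable facts, in order:
After 1 step:
- DE ≈ 28.98
- ML ≈ 22.29
- NI = √109
After 2 steps:
- MN ≈ 19.75
- ∠CIN = 23.05°
- ∠CNI = 114.02°
- ∠DEM = 15°
- ∠DLM = 28.41°
- ∠DML = 16.59°
- ∠EDM = 15°
- ∠ICN = 42.93°
- ∠INL = 24.5°
- ∠LIN = 35.5°
After 3 steps:
- ∠LMN = 17.88°
- ∠LNM = 102.12°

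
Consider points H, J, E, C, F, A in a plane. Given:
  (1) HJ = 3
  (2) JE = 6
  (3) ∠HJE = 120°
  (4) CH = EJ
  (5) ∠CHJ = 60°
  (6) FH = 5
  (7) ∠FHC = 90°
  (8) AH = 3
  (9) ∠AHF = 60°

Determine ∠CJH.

From the given relations: CH = EJ = 6.
Step 1: By the law of cosines on triangle JHC: JC² = 3² + 6² − 2·3·6·cos(60°) = 27, so JC = 3·√3.
Step 2: By the inverse law of cosines on triangle CJH: cos(∠CJH) = ((3·√3)² + 3² − 6²) / (2·3·√3·3) = 0/31.18 = 0, so ∠CJH = 90°.

Therefore, the measure of angle ∠CJH = 90°.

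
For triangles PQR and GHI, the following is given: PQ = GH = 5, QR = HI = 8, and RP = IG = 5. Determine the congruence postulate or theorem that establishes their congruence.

The given information matches SSS: All three pairs of corresponding sides are equal (Side-Side-Side).

SSS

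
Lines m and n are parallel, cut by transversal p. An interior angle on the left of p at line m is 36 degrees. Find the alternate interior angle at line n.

Alternate interior angles formed by parallel lines and a transversal are equal.
The given angle is 36 degrees.
The alternate interior angle = 36 degrees.

36 degrees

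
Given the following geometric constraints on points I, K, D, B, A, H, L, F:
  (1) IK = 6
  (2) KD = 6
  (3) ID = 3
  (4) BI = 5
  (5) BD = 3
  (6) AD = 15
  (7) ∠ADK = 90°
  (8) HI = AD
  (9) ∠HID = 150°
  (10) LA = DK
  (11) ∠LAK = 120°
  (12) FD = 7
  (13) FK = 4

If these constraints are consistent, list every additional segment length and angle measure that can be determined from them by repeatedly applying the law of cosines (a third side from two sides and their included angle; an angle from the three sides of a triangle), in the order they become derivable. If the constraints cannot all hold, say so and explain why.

The constraints are consistent. Derivable facts, in order:
After 1 step:
- DH ≈ 17.66
- KA = 3·√29
- ∠BDI = 112.89°
- ∠BID = 33.56°
- ∠DBI = 33.56°
- ∠DFK = 58.81°
- ∠DIK = 75.52°
- ∠DKF = 86.42°
- ∠DKI = 28.96°
- ∠FDK = 34.77°
- ∠IDK = 75.52°
After 2 steps:
- KL ≈ 19.85
- ∠AKD = 68.2°
- ∠DAK = 21.8°
- ∠DHI = 4.87°
- ∠HDI = 25.13°
After 3 steps:
- ∠AKL = 15.18°
- ∠ALK = 44.82°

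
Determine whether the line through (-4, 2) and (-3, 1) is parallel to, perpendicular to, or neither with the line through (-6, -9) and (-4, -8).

Slope of line 1: m1 = (1 - 2)/(-3 - -4) = -1/1 = -1
Slope of line 2: m2 = (-8 - -9)/(-4 - -6) = 1/2 = 1/2
m1 != m2 (-1 != 1/2), so not parallel.
m1 * m2 = (-1) * (1/2) = -1/2 != -1, so not perpendicular.
The lines are neither parallel nor perpendicular.

Neither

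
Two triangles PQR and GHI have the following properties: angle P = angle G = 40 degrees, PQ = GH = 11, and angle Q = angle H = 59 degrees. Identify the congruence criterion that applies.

The given information matches ASA: Two pairs of corresponding angles and the included side are equal (Angle-Side-Angle).

ASA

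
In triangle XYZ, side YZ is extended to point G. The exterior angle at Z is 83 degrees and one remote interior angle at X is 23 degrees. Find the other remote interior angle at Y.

angle Y = 83 - 23 = 60 degrees (exterior angle theorem).

60 degrees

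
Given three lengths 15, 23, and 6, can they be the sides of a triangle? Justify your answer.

No.
The triangle inequality is violated: 15 + 6 = 21 ≤ 23.
These lengths cannot form a triangle.

No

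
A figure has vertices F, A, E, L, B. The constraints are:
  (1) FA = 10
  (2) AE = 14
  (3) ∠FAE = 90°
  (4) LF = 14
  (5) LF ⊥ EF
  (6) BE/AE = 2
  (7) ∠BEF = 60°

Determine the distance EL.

Step 1: By the law of cosines on triangle EAF: EF² = 14² + 10² − 2·14·10·cos(90°) = 296, so EF = 2·√74.
Step 2: By the law of cosines on triangle EFL: EL² = (2·√74)² + 14² − 2·2·√74·14·cos(90°) = 492, so EL = 2·√123.

Therefore, the length of EL = 2·√123.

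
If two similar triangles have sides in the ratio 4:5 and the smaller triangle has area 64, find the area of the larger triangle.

For similar figures, the area ratio equals the square of the side ratio.
Side ratio (the smaller triangle to the larger triangle) = 4:5, so area ratio = 4^2:5^2 = 16:25.
If the area of the smaller triangle is 64, then the area of the larger triangle = 64 * (25/16) = 100.

100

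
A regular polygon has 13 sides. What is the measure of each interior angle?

Each interior angle of a regular n-gon is (n - 2) * 180 / n.
For n = 13: (13 - 2) * 180 / 13 = 1980/13 = 1980/13 degrees.

1980/13 degrees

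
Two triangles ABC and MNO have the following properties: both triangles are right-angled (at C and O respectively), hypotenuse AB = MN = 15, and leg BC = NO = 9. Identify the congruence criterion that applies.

The given information provides:
both triangles are right-angled (at C and O respectively), hypotenuse AB = MN = 15, and leg BC = NO = 9
This matches the HL congruence theorem.
The hypotenuse and one leg of two right triangles are equal (Hypotenuse-Leg).

HL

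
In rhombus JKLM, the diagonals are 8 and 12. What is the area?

Area = (8 * 12) / 2 = 96 / 2 = 48

48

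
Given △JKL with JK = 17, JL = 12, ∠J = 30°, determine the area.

Area = (1/2)(17)(12) sin(30°) = (1/2)(17)(12)(1/2) = 51

51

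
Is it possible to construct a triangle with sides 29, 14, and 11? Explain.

The longest side is 29. The other two sides sum to 11 + 14 = 25.
Since 25 ≤ 29, the two shorter sides cannot reach around to close the triangle.

No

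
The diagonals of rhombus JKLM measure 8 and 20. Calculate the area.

Area = (8 * 20) / 2 = 160 / 2 = 80

80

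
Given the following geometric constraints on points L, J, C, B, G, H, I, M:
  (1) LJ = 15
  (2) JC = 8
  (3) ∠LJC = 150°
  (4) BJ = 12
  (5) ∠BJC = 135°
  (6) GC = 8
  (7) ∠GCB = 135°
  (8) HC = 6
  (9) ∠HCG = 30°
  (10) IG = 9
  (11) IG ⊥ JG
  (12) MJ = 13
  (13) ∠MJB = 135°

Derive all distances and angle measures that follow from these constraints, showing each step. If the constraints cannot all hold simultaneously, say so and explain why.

The constraints are consistent.

Step 1: From LJ = 15, JC = 8, and ∠LJC = 150°, by the law of cosines:
  LC² = LJ² + JC² - 2·LJ·JC·cos(150°) = 225 + 64 + 207.8 = 496.8
  LC ≈ 22.29

Step 2: From CJ = 8, JB = 12, and ∠CJB = 135°, by the law of cosines:
  CB² = CJ² + JB² - 2·CJ·JB·cos(135°) = 64 + 144 + 135.8 = 343.8
  CB ≈ 18.54

Step 3: From BJ = 12, JM = 13, and ∠BJM = 135°, by the law of cosines:
  BM² = BJ² + JM² - 2·BJ·JM·cos(135°) = 144 + 169 + 220.6 = 533.6
  BM ≈ 23.1

Step 4: From GC = 8, CH = 6, and ∠GCH = 30°, by the law of cosines:
  GH² = GC² + CH² - 2·GC·CH·cos(30°) = 64 + 36 - 83.14 = 16.86
  GH ≈ 4.11

Step 5: From BC = 18.54, CG = 8, and ∠BCG = 135°, by the law of cosines:
  BG² = BC² + CG² - 2·BC·CG·cos(135°) = 343.8 + 64 + 209.8 = 617.5
  BG ≈ 24.85

Step 6: From LC = 22.29, LJ = 15, CJ = 8, by the inverse law of cosines:
  cos(∠CLJ) = (LC² + LJ² - CJ²) / (2·LC·LJ)
  ∠CLJ = 10.34°

Step 7: From CB = 18.54, CJ = 8, BJ = 12, by the inverse law of cosines:
  cos(∠BCJ) = (CB² + CJ² - BJ²) / (2·CB·CJ)
  ∠BCJ = 27.24°

Step 8: From CJ = 8, CL = 22.29, JL = 15, by the inverse law of cosines:
  cos(∠JCL) = (CJ² + CL² - JL²) / (2·CJ·CL)
  ∠JCL = 19.66°

Step 9: From BC = 18.54, BJ = 12, CJ = 8, by the inverse law of cosines:
  cos(∠CBJ) = (BC² + BJ² - CJ²) / (2·BC·BJ)
  ∠CBJ = 17.76°

Step 10: From BJ = 12, BM = 23.1, JM = 13, by the inverse law of cosines:
  cos(∠JBM) = (BJ² + BM² - JM²) / (2·BJ·BM)
  ∠JBM = 23.45°

Step 11: From GC = 8, GH = 4.11, CH = 6, by the inverse law of cosines:
  cos(∠CGH) = (GC² + GH² - CH²) / (2·GC·GH)
  ∠CGH = 46.94°

Step 12: From HC = 6, HG = 4.11, CG = 8, by the inverse law of cosines:
  cos(∠CHG) = (HC² + HG² - CG²) / (2·HC·HG)
  ∠CHG = 103.06°

Step 13: From MB = 23.1, MJ = 13, BJ = 12, by the inverse law of cosines:
  cos(∠BMJ) = (MB² + MJ² - BJ²) / (2·MB·MJ)
  ∠BMJ = 21.55°

Step 14: From BC = 18.54, BG = 24.85, CG = 8, by the inverse law of cosines:
  cos(∠CBG) = (BC² + BG² - CG²) / (2·BC·BG)
  ∠CBG = 13.16°

Step 15: From GB = 24.85, GC = 8, BC = 18.54, by the inverse law of cosines:
  cos(∠BGC) = (GB² + GC² - BC²) / (2·GB·GC)
  ∠BGC = 31.84°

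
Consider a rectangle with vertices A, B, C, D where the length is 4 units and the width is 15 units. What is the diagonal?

Using the Pythagorean theorem:
d² = 4² + 15² = 16 + 225 = 241
d = sqrt(241)

sqrt(241)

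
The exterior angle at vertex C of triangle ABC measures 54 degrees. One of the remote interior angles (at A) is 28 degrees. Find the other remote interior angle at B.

By the exterior angle theorem: exterior angle = sum of remote interior angles.
54 = 28 + angle B
angle B = 54 - 28 = 26 degrees

26 degrees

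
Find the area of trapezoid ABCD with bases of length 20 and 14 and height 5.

Area of a trapezoid = (base1 + base2) * height / 2
Area = (20 + 14) * 5 / 2
Area = 34 * 5 / 2
Area = 170 / 2
Area = 85

85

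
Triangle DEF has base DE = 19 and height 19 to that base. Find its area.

A triangle's area is half the area of a rectangle with the same base and height.
Area = (1/2) * 19 * 19 = 361/2.

361/2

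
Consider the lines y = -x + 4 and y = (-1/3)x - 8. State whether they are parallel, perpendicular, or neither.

Slope of line 1: m1 = -1
Slope of line 2: m2 = -1/3
m1 != m2 (-1 != -1/3), so not parallel.
m1 * m2 = (-1) * (-1/3) = 1/3 != -1, so not perpendicular.
The lines are neither parallel nor perpendicular.

Neither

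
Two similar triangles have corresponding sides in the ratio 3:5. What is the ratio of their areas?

Area scales with the square of linear dimensions. If every length is multiplied by 3/5, then the area is multiplied by (3/5)^2 = 9/25.
The area ratio is 9:25.

9:25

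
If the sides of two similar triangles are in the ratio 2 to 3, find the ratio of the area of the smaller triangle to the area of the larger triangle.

Area scales with the square of linear dimensions. If every length is multiplied by 2/3, then the area is multiplied by (2/3)^2 = 4/9.
The area ratio is 4:9.

4:9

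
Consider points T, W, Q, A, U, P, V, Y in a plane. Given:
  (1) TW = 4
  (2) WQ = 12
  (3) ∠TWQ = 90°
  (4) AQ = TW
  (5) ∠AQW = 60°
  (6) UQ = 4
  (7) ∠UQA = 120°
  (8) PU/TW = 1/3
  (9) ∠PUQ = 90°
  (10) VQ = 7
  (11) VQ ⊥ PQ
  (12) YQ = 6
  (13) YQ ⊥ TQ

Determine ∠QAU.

From the given relations: AQ = TW = 4.
Step 1: By the law of cosines on triangle AQU: AU² = 4² + 4² − 2·4·4·cos(120°) = 48, so AU = 4·√3.
Step 2: By the inverse law of cosines on triangle QAU: cos(∠QAU) = (4² + (4·√3)² − 4²) / (2·4·4·√3) = 48/55.43 = 0.866, so ∠QAU = 30°.

Therefore, the measure of angle ∠QAU = 30°.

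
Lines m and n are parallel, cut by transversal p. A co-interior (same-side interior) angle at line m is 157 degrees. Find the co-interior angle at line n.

Co-interior angles sum to 180: 180 - 157 = 23 degrees.

23 degrees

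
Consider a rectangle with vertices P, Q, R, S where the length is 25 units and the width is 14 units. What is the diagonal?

Using the Pythagorean theorem:
d² = 25² + 14² = 625 + 196 = 821
d = sqrt(821)

sqrt(821)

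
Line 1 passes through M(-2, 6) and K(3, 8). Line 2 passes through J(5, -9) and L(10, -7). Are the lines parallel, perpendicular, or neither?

Slope of line 1: m1 = (8 - 6)/(3 - -2) = 2/5 = 2/5
Slope of line 2: m2 = (-7 - -9)/(10 - 5) = 2/5 = 2/5
m1 = m2, so the lines are parallel.

Parallel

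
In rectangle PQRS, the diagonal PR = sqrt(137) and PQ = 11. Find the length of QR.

Using the Pythagorean theorem: d^2 = a^2 + b^2
b^2 = d^2 - a^2
b^2 = 137 - 121
b^2 = 16
b = sqrt(16) = 4

4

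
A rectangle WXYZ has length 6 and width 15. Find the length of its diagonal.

d = sqrt(6^2 + 15^2) = sqrt(261) = 3*sqrt(29)

3*sqrt(29)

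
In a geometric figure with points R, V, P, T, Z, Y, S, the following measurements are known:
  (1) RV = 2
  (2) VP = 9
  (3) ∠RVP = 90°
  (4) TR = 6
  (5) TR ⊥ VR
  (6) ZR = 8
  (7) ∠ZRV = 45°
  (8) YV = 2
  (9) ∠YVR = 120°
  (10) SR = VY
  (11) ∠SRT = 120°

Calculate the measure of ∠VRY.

Step 1: By the law of cosines on triangle RVY: RY² = 2² + 2² − 2·2·2·cos(120°) = 12, so RY = 2·√3.
Step 2: By the inverse law of cosines on triangle VRY: cos(∠VRY) = (2² + (2·√3)² − 2²) / (2·2·2·√3) = 12/13.86 = 0.866, so ∠VRY = 30°.

Therefore, the measure of angle ∠VRY = 30°.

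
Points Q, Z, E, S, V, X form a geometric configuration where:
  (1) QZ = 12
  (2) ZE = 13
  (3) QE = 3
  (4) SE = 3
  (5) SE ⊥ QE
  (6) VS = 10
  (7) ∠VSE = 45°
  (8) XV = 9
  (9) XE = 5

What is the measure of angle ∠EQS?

Step 1: By the law of cosines on triangle QES: QS² = 3² + 3² − 2·3·3·cos(90°) = 18, so QS = 3·√2.
Step 2: By the inverse law of cosines on triangle EQS: cos(∠EQS) = (3² + (3·√2)² − 3²) / (2·3·3·√2) = 18/25.46 = 0.7071, so ∠EQS = 45°.

Therefore, the measure of angle ∠EQS = 45°.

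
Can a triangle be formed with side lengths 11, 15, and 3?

The longest side is 15. The other two sides sum to 3 + 11 = 14.
Since 14 ≤ 15, the two shorter sides cannot reach around to close the triangle.

No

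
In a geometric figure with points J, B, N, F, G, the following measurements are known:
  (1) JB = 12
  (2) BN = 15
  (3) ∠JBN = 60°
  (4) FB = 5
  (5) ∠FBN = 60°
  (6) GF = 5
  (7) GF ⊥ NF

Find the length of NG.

Step 1: By the law of cosines on triangle FBN: FN² = 5² + 15² − 2·5·15·cos(60°) = 175, so FN = 5·√7.
Step 2: By the law of cosines on triangle NFG: NG² = (5·√7)² + 5² − 2·5·√7·5·cos(90°) = 200, so NG = 10·√2.

Therefore, the length of NG = 10·√2.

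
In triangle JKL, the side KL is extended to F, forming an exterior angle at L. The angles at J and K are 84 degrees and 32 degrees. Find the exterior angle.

The interior angle at L is 180 - 84 - 32 = 64 degrees.
The exterior angle and interior angle at L are supplementary:
Exterior angle = 180 - 64 = 116 degrees.

116 degrees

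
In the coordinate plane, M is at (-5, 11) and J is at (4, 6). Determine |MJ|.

The horizontal distance is |4 - -5| = 9 and the vertical distance is |6 - 11| = 5.
By the Pythagorean theorem, d = sqrt(9^2 + 5^2) = sqrt(106).

sqrt(106)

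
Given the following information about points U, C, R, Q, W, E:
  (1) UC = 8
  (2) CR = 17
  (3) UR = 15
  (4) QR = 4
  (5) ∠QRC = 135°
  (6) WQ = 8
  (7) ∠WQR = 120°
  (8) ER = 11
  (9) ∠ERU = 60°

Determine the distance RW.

Step 1: By the law of cosines on triangle RQW: RW² = 4² + 8² − 2·4·8·cos(120°) = 112, so RW = 4·√7.

Therefore, the length of RW = 4·√7.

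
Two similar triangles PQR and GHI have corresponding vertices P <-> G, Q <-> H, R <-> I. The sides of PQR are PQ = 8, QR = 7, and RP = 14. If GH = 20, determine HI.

Similar triangles have proportional sides. Setting up the proportion:
GH / PQ = HI / QR
20 / 8 = HI / 7
HI = 7 * 20 / 8 = 35/2.

35/2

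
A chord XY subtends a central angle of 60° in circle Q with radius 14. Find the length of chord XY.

Drop a perpendicular from the center to the chord, bisecting both the chord and the central angle.
Each half-chord = r sin(θ/2) = 14 sin(30°).
The full chord = 2 × 14 × sin(30°) = 14.

14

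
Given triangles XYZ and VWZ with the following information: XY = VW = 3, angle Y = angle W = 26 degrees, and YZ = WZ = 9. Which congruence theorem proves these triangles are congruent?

The given information provides:
XY = VW = 3, angle Y = angle W = 26 degrees, and YZ = WZ = 9
This matches the SAS congruence theorem.
Two pairs of corresponding sides and the included angle are equal (Side-Angle-Side).

SAS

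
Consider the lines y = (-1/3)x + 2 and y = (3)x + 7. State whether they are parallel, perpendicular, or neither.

Slope of line 1: m1 = -1/3
Slope of line 2: m2 = 3
Two lines are perpendicular when the product of their slopes is -1 (negative reciprocals).
m1 * m2 = (-1/3) * (3) = -1, confirming perpendicularity.

Perpendicular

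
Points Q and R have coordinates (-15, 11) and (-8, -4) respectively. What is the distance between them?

d = sqrt((-8 - -15)^2 + (-4 - 11)^2)
d = sqrt(7^2 + -15^2)
d = sqrt(49 + 225)
d = sqrt(274)

sqrt(274)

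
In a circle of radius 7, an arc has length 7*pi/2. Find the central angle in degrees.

The full circumference is 2πr = 14*pi.
The arc is 7*pi/2 / 14*pi = 1/4 of the full circle.
So the central angle = 1/4 × 360° = 90°.

90°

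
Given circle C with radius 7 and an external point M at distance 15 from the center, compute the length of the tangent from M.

The tangent, radius, and line from the external point to the center form a right triangle.
The right angle is where the tangent meets the radius.
By the Pythagorean theorem: tangent² + 7² = 15²
tangent² = 225 - 49 = 176
tangent = 4*sqrt(11)

4*sqrt(11)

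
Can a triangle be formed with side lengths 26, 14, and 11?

No.
The triangle inequality is violated: 14 + 11 = 25 ≤ 26.
These lengths cannot form a triangle.

No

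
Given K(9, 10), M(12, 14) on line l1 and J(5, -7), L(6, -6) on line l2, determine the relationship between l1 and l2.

Slope of line 1: m1 = (14 - 10)/(12 - 9) = 4/3 = 4/3
Slope of line 2: m2 = (-6 - -7)/(6 - 5) = 1/1 = 1
m1 != m2 and m1*m2 = 4/3 != -1. Neither.

Neither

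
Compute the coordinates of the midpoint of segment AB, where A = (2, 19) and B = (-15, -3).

The midpoint is the point halfway along the segment.
Move half the horizontal distance: 2 + (-15 - 2)/2 = 2 + -17/2 = -13/2
Move half the vertical distance: 19 + (-3 - 19)/2 = 19 + -22/2 = 8
Midpoint = (-13/2, 8)

(-13/2, 8)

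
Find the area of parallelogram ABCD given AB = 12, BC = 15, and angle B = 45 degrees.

Area = a * b * sin(theta)
Area = 12 * 15 * sin(45 degrees)
Area = 180 * sqrt(2)/2
Area = 90*sqrt(2)

90*sqrt(2)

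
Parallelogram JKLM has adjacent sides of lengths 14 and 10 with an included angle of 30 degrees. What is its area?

Area = 14 * 10 * sin(30°) = 140 * 1/2 = 70

70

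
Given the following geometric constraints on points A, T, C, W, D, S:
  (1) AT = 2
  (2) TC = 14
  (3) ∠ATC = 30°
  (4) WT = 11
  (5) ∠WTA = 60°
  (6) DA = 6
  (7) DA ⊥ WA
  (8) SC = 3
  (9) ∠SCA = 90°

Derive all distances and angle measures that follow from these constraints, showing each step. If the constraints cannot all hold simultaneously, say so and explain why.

The constraints are consistent.

Step 1: From AT = 2, TC = 14, and ∠ATC = 30°, by the law of cosines:
  AC² = AT² + TC² - 2·AT·TC·cos(30°) = 4 + 196 - 48.5 = 151.5
  AC ≈ 12.31

Step 2: From AT = 2, TW = 11, and ∠ATW = 60°, by the law of cosines:
  AW² = AT² + TW² - 2·AT·TW·cos(60°) = 4 + 121 - 22 = 103
  AW = √103

Step 3: From AC = 12.31, CS = 3, and ∠ACS = 90°, by the law of cosines:
  AS² = AC² + CS² - 2·AC·CS·cos(90°) = 151.5 + 9 - 0 = 160.5
  AS ≈ 12.67

Step 4: From WA = √103, AD = 6, and ∠WAD = 90°, by the law of cosines:
  WD² = WA² + AD² - 2·WA·AD·cos(90°) = 103 + 36 - 0 = 139
  WD = √139

Step 5: From AC = 12.31, AT = 2, CT = 14, by the inverse law of cosines:
  cos(∠CAT) = (AC² + AT² - CT²) / (2·AC·AT)
  ∠CAT = 145.34°

Step 6: From AT = 2, AW = √103, TW = 11, by the inverse law of cosines:
  cos(∠TAW) = (AT² + AW² - TW²) / (2·AT·AW)
  ∠TAW = 110.17°

Step 7: From CA = 12.31, CT = 14, AT = 2, by the inverse law of cosines:
  cos(∠ACT) = (CA² + CT² - AT²) / (2·CA·CT)
  ∠ACT = 4.66°

Step 8: From WA = √103, WT = 11, AT = 2, by the inverse law of cosines:
  cos(∠AWT) = (WA² + WT² - AT²) / (2·WA·WT)
  ∠AWT = 9.83°

Step 9: From AC = 12.31, AS = 12.67, CS = 3, by the inverse law of cosines:
  cos(∠CAS) = (AC² + AS² - CS²) / (2·AC·AS)
  ∠CAS = 13.7°

Step 10: From WA = √103, WD = √139, AD = 6, by the inverse law of cosines:
  cos(∠AWD) = (WA² + WD² - AD²) / (2·WA·WD)
  ∠AWD = 30.59°

Step 11: From DA = 6, DW = √139, AW = √103, by the inverse law of cosines:
  cos(∠ADW) = (DA² + DW² - AW²) / (2·DA·DW)
  ∠ADW = 59.41°

Step 12: From SA = 12.67, SC = 3, AC = 12.31, by the inverse law of cosines:
  cos(∠ASC) = (SA² + SC² - AC²) / (2·SA·SC)
  ∠ASC = 76.3°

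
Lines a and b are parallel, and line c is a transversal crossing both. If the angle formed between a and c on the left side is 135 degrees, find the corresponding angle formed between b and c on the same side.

Corresponding angles are equal: 135 degrees.

135 degrees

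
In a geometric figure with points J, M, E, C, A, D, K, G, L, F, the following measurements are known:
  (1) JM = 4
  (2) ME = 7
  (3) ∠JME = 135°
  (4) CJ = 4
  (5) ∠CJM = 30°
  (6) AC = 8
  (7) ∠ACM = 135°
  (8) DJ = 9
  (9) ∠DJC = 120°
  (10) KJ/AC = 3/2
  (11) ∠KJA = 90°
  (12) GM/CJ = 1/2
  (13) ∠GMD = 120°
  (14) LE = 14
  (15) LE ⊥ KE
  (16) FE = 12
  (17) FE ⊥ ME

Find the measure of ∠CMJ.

Step 1: By the law of cosines on triangle MJC: MC² = 4² + 4² − 2·4·4·cos(30°) = 4.29, so MC ≈ 2.07.
Step 2: By the inverse law of cosines on triangle CMJ: cos(∠CMJ) = (2.07² + 4² − 4²) / (2·2.07·4) = 4.29/16.56 = 0.2588, so ∠CMJ = 75°.

Therefore, the measure of angle ∠CMJ = 75°.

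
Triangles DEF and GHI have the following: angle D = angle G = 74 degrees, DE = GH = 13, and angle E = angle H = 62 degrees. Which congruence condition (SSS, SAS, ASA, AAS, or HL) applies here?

The given information provides:
angle D = angle G = 74 degrees, DE = GH = 13, and angle E = angle H = 62 degrees
This matches the ASA congruence theorem.
Two pairs of corresponding angles and the included side are equal (Angle-Side-Angle).

ASA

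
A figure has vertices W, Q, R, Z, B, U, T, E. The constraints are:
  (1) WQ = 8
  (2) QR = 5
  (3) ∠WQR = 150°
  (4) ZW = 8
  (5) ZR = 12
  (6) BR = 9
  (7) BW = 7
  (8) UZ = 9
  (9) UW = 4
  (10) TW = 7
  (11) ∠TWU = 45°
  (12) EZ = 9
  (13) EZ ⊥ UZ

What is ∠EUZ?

Step 1: By the law of cosines on triangle UZE: UE² = 9² + 9² − 2·9·9·cos(90°) = 162, so UE = 9·√2.
Step 2: By the inverse law of cosines on triangle EUZ: cos(∠EUZ) = ((9·√2)² + 9² − 9²) / (2·9·√2·9) = 162/229.1 = 0.7071, so ∠EUZ = 45°.

Therefore, the measure of angle ∠EUZ = 45°.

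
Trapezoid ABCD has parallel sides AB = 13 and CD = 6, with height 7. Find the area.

Area = (13 + 6) * 7 / 2 = 133 / 2 = 133/2

133/2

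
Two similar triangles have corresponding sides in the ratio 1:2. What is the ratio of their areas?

Area scales with the square of linear dimensions. If every length is multiplied by 1/2, then the area is multiplied by (1/2)^2 = 1/4.
The area ratio is 1:4.

1:4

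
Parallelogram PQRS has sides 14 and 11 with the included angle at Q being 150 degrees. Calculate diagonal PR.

Using the law of cosines:
d^2 = 14^2 + 11^2 - 2(14)(11)cos(150 degrees)
d^2 = 196 + 121 - 308*-sqrt(3)/2
d^2 = 154*sqrt(3) + 317
d = sqrt(154*sqrt(3) + 317)

sqrt(154*sqrt(3) + 317)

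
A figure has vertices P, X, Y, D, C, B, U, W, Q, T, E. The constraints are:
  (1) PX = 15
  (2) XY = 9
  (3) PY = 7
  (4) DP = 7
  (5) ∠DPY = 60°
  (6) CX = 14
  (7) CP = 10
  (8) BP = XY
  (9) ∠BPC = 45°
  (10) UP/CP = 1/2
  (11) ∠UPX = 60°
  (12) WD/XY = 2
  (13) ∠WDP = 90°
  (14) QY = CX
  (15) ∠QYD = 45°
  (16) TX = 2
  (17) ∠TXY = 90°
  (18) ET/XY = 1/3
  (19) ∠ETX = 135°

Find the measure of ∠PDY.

Step 1: By the law of cosines on triangle DPY: DY² = 7² + 7² − 2·7·7·cos(60°) = 49, so DY = 7.
Step 2: By the inverse law of cosines on triangle PDY: cos(∠PDY) = (7² + 7² − 7²) / (2·7·7) = 49/98 = 0.5, so ∠PDY = 60°.

Therefore, the measure of angle ∠PDY = 60°.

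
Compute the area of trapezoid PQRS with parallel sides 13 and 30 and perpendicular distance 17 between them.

A trapezoid's area equals the midsegment times the height.
The midsegment is (13 + 30) / 2 = 43/2.
Area = 43/2 * 17 = 731/2.

731/2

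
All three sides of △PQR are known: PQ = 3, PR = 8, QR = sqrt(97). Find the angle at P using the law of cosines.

By the inverse law of cosines: cos(P) = (PQ² + PR² - QR²) / (2 × PQ × PR)
cos(P) = (3² + 8² - (sqrt(97))²) / (2 × 3 × 8)
cos(P) = (9 + 64 - (97)) / 48
cos(P) = -1/2
P = arccos(-1/2) = 120°

120°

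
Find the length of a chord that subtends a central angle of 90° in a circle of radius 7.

Drop a perpendicular from the center to the chord, bisecting both the chord and the central angle.
Each half-chord = r sin(θ/2) = 7 sin(45°).
The full chord = 2 × 7 × sin(45°) = 7*sqrt(2).

7*sqrt(2)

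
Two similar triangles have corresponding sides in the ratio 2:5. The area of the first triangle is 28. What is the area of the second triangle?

For similar figures, the area ratio equals the square of the side ratio.
Side ratio (the first triangle to the second triangle) = 2:5, so area ratio = 2^2:5^2 = 4:25.
If the area of the first triangle is 28, then the area of the second triangle = 28 * (25/4) = 175.

175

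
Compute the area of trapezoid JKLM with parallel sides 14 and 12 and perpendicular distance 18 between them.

Area = (14 + 12) * 18 / 2 = 468 / 2 = 234

234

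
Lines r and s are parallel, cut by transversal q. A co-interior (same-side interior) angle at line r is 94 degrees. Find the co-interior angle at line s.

Co-interior angles sum to 180: 180 - 94 = 86 degrees.

86 degrees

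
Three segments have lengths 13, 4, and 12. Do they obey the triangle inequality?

Check all three triangle inequalities:
13 + 4 = 17 > 12 ✓
13 + 12 = 25 > 4 ✓
4 + 12 = 16 > 13 ✓
All conditions hold, so these sides form a valid triangle.

Yes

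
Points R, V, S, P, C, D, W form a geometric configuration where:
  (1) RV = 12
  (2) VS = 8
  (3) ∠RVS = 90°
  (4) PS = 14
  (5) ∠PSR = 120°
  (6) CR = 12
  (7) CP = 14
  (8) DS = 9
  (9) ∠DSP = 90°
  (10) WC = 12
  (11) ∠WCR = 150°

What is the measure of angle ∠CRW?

Step 1: By the law of cosines on triangle RCW: RW² = 12² + 12² − 2·12·12·cos(150°) = 537.42, so RW ≈ 23.18.
Step 2: By the inverse law of cosines on triangle CRW: cos(∠CRW) = (12² + 23.18² − 12²) / (2·12·23.18) = 537.42/556.37 = 0.9659, so ∠CRW = 15°.

Therefore, the measure of angle ∠CRW = 15°.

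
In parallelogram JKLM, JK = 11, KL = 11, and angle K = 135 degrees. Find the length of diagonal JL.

The diagonal of a parallelogram can be found by treating two adjacent sides and the diagonal as a triangle.
Applying the law of cosines with sides 11, 11 and included angle 135°:
d^2 = 121 + 121 - 242*cos(135°) = 121*sqrt(2) + 242
d = 11*sqrt(sqrt(2) + 2)

11*sqrt(sqrt(2) + 2)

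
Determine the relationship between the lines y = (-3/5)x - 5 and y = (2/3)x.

Slope of line 1: m1 = -3/5
Slope of line 2: m2 = 2/3
For parallel lines we need equal slopes: -3/5 != 2/3.
For perpendicular lines we need m1*m2 = -1: (-3/5)(2/3) = -2/5 != -1.
Since neither condition holds, the lines are neither parallel nor perpendicular.

Neither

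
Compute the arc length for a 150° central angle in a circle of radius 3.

Arc length = 2π(3)(5/12) = 5*pi/2

5*pi/2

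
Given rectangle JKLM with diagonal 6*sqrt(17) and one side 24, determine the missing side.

b = sqrt(d^2 - a^2) = sqrt(612 - 576) = sqrt(36) = 6

6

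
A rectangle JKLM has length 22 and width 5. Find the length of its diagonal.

A rectangle's diagonal splits it into two right triangles, with the diagonal as the hypotenuse.
By the Pythagorean theorem, d^2 = 22^2 + 5^2 = 509.
Therefore d = sqrt(509).

sqrt(509)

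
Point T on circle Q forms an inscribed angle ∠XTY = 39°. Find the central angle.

By the inscribed angle theorem, the central angle is twice the inscribed angle.
Central angle = 2 × 39° = 78°

78°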